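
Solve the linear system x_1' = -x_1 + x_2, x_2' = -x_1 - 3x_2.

Coefficient matrix A = [[-1, 1], [-1, -3]].
Characteristic polynomial det(A - λI) = λ^2 + 4λ + 4 = 0.
Single eigenvalue λ = -2 with algebraic multiplicity 2.
Eigenvector v = (1,-1); generalized eigenvector w with (A-λI)w=v is (0,1).
General solution: e^(-2t)[K_1·v + K_2·(t·v + w)].

x_1(t) = K_1e^(-2t) + K_2te^(-2t), x_2(t) = -K_1e^(-2t) - K_2te^(-2t) + K_2e^(-2t)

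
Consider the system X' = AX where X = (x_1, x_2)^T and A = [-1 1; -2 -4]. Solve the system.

Coefficient matrix A = [[-1, 1], [-2, -4]].
Characteristic polynomial det(A - λI) = λ^2 + 5λ + 6 = 0.
Eigenvalues λ = -3, -2.
For λ=-3: (A-λI) row 1 is [2, 1], so an eigenvector is (-1, 2).
For λ=-2: (A-λI) row 1 is [1, 1], so an eigenvector is (1, -1).
General solution: C_1e^(-3t)(-1,2) + C_2e^(-2t)(1,-1).

x_1(t) = -C_1e^(-3t) + C_2e^(-2t), x_2(t) = 2C_1e^(-3t) - C_2e^(-2t)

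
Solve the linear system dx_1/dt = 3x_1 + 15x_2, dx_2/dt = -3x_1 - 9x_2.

Coefficient matrix A = [[3, 15], [-3, -9]].
Characteristic polynomial det(A - λI) = λ^2 + 6λ + 18 = 0.
Eigenvalues λ = -3 ± 3i (complex conjugate pair).
For λ=-3+3i: an eigenvector is (2,-1) - i(-1,0) = (2 + i, -1).
A real fundamental pair from Re and Im of e^((-3+3i)t)v: X_1 = e^(-3t)(cos(3t)·(2,-1) + sin(3t)·(-1,0)), X_2 = e^(-3t)(sin(3t)·(2,-1) - cos(3t)·(-1,0)).
General solution: c_1X_1 + c_2X_2.

x_1(t) = -c_1e^(-3t)sin(3t) + 2c_1e^(-3t)cos(3t) + 2c_2e^(-3t)sin(3t) + c_2e^(-3t)cos(3t), x_2(t) = -c_1e^(-3t)cos(3t) - c_2e^(-3t)sin(3t)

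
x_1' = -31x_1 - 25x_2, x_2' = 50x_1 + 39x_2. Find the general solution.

x_1(t) = -K_1e^(4t)sin(5t) - 2K_1e^(4t)cos(5t) - 2K_2e^(4t)sin(5t) + K_2e^(4t)cos(5t), x_2(t) = K_1e^(4t)sin(5t) + 3K_1e^(4t)cos(5t) + 3K_2e^(4t)sin(5t) - K_2e^(4t)cos(5t)

Coefficient matrix A = [[-31, -25], [50, 39]].
Characteristic polynomial det(A - λI) = λ^2 - 8λ + 41 = 0.
Eigenvalues λ = 4 ± 5i (complex conjugate pair).
For λ=4+5i: an eigenvector is (-2,3) - i(-1,1) = (-2 + i, 3 - i).
A real fundamental pair from Re and Im of e^((4+5i)t)v: X_1 = e^(4t)(cos(5t)·(-2,3) + sin(5t)·(-1,1)), X_2 = e^(4t)(sin(5t)·(-2,3) - cos(5t)·(-1,1)).
General solution: K_1X_1 + K_2X_2.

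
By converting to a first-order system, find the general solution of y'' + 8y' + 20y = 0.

y(t) = c_1e^(-4t)cos(2t) + c_2e^(-4t)sin(2t)

Let x_1 = y, x_2 = y'. Then x_1' = x_2 and x_2' = -20x_1 - 8x_2.
A = [[0,1],[-20,-8]]; det(A-λI) = λ^2 + 8λ + 20.
Eigenvalues λ = -4 ± 2i.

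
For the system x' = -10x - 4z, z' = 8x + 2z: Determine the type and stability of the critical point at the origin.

A = [[-10,-4],[8,2]]; det(A-λI) = λ^2 + 8λ + 12.
λ = -2, -6: both negative.

stable node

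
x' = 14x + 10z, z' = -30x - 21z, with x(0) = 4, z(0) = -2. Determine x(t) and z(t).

Coefficient matrix A = [[14, 10], [-30, -21]].
Characteristic polynomial det(A - λI) = λ^2 + 7λ + 6 = 0.
Eigenvalues λ = -6, -1.
For λ=-6: (A-λI) row 1 is [20, 10], so an eigenvector is (-1, 2).
For λ=-1: (A-λI) row 1 is [15, 10], so an eigenvector is (2, -3).
General solution: c_1e^(-6t)(-1,2) + c_2e^(-t)(2,-3).
Applying x(0)=4, z(0)=-2 gives c_1=8, c_2=6.

x(t) = 12e^(-t) - 8e^(-6t), z(t) = -18e^(-t) + 16e^(-6t)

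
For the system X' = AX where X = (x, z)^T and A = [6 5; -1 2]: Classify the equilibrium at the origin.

A = [[6,5],[-1,2]]; det(A-λI) = λ^2 - 8λ + 17.
λ = 4 ± i: positive real part.

unstable spiral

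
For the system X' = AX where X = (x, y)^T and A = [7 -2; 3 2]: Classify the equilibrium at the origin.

unstable node

A = [[7,-2],[3,2]]; det(A-λI) = λ^2 - 9λ + 20.
λ = 4, 5: both positive.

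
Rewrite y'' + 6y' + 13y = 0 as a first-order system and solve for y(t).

Let x_1 = y, x_2 = y'. Then x_1' = x_2 and x_2' = -13x_1 - 6x_2.
A = [[0,1],[-13,-6]]; det(A-λI) = λ^2 + 6λ + 13.
Eigenvalues λ = -3 ± 2i.

y(t) = C_1e^(-3t)cos(2t) + C_2e^(-3t)sin(2t)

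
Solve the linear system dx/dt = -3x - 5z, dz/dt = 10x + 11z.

Coefficient matrix A = [[-3, -5], [10, 11]].
Characteristic polynomial det(A - λI) = λ^2 - 8λ + 17 = 0.
Eigenvalues λ = 4 ± i (complex conjugate pair).
For λ=4+i: an eigenvector is (-1,1) - i(2,-3) = (-1 - 2i, 1 + 3i).
A real fundamental pair from Re and Im of e^((4+i)t)v: X_1 = e^(4t)(cos(t)·(-1,1) + sin(t)·(2,-3)), X_2 = e^(4t)(sin(t)·(-1,1) - cos(t)·(2,-3)).
General solution: C_1X_1 + C_2X_2.

x(t) = 2C_1e^(4t)sin(t) - C_1e^(4t)cos(t) - C_2e^(4t)sin(t) - 2C_2e^(4t)cos(t), z(t) = -3C_1e^(4t)sin(t) + C_1e^(4t)cos(t) + C_2e^(4t)sin(t) + 3C_2e^(4t)cos(t)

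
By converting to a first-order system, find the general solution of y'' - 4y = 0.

y(t) = K_1e^(-2t) + K_2e^(2t)

Let x_1 = y, x_2 = y'. Then x_1' = x_2 and x_2' = 4x_1.
A = [[0,1],[4,0]]; det(A-λI) = λ^2 - 4.
Eigenvalues λ = -2, 2 with eigenvectors (1,-2), (1,2).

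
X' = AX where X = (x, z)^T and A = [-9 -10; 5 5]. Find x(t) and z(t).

x(t) = -3C_1e^(-2t)sin(t) - C_1e^(-2t)cos(t) - C_2e^(-2t)sin(t) + 3C_2e^(-2t)cos(t), z(t) = 2C_1e^(-2t)sin(t) + C_1e^(-2t)cos(t) + C_2e^(-2t)sin(t) - 2C_2e^(-2t)cos(t)

Coefficient matrix A = [[-9, -10], [5, 5]].
Characteristic polynomial det(A - λI) = λ^2 + 4λ + 5 = 0.
Eigenvalues λ = -2 ± i (complex conjugate pair).
For λ=-2+i: an eigenvector is (-1,1) - i(-3,2) = (-1 + 3i, 1 - 2i).
A real fundamental pair from Re and Im of e^((-2+i)t)v: X_1 = e^(-2t)(cos(t)·(-1,1) + sin(t)·(-3,2)), X_2 = e^(-2t)(sin(t)·(-1,1) - cos(t)·(-3,2)).
General solution: C_1X_1 + C_2X_2.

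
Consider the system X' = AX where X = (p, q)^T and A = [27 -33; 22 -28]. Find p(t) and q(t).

Coefficient matrix A = [[27, -33], [22, -28]].
Characteristic polynomial det(A - λI) = λ^2 + λ - 30 = 0.
Eigenvalues λ = -6, 5.
For λ=-6: (A-λI) row 1 is [33, -33], so an eigenvector is (1, 1).
For λ=5: (A-λI) row 1 is [22, -33], so an eigenvector is (3, 2).
General solution: C_1e^(-6t)(1,1) + C_2e^(5t)(3,2).

p(t) = C_1e^(-6t) + 3C_2e^(5t), q(t) = C_1e^(-6t) + 2C_2e^(5t)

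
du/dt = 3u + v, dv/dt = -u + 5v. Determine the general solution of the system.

Coefficient matrix A = [[3, 1], [-1, 5]].
Characteristic polynomial det(A - λI) = λ^2 - 8λ + 16 = 0.
Single eigenvalue λ = 4 with algebraic multiplicity 2.
Eigenvector v = (1,1); generalized eigenvector w with (A-λI)w=v is (-2,-1).
General solution: e^(4t)[c_1·v + c_2·(t·v + w)].

u(t) = c_1e^(4t) + c_2te^(4t) - 2c_2e^(4t), v(t) = c_1e^(4t) + c_2te^(4t) - c_2e^(4t)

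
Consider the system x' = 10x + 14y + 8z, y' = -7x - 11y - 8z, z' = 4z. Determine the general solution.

Coefficient matrix A = [[10, 14, 8], [-7, -11, -8], [0, 0, 4]].
det(A - λI) = 0 gives eigenvalues λ = -4, 4, 3.
For λ=-4: eigenvector (1,-1,0).
For λ=4: eigenvector (1,-1,1).
For λ=3: eigenvector (2,-1,0).
General solution: c_1e^(-4t)(1,-1,0) + c_2e^(4t)(1,-1,1) + c_3e^(3t)(2,-1,0).

x(t) = c_1e^(-4t) + c_2e^(4t) + 2c_3e^(3t), y(t) = -c_1e^(-4t) - c_2e^(4t) - c_3e^(3t), z(t) = c_2e^(4t)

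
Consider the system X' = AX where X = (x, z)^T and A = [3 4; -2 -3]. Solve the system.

Coefficient matrix A = [[3, 4], [-2, -3]].
Characteristic polynomial det(A - λI) = λ^2 - 1 = 0.
Eigenvalues λ = 1, -1.
For λ=1: (A-λI) row 1 is [2, 4], so an eigenvector is (2, -1).
For λ=-1: (A-λI) row 1 is [4, 4], so an eigenvector is (-1, 1).
General solution: K_1e^(t)(2,-1) + K_2e^(-t)(-1,1).

x(t) = 2K_1e^(t) - K_2e^(-t), z(t) = -K_1e^(t) + K_2e^(-t)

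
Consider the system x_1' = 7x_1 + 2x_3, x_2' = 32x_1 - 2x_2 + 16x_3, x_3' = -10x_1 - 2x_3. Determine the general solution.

x_1(t) = K_1e^(3t) - 2K_3e^(2t), x_2(t) = K_2e^(-2t) + 4K_3e^(2t), x_3(t) = -2K_1e^(3t) + 5K_3e^(2t)

Coefficient matrix A = [[7, 0, 2], [32, -2, 16], [-10, 0, -2]].
det(A - λI) = 0 gives eigenvalues λ = 3, -2, 2.
For λ=3: eigenvector (1,0,-2).
For λ=-2: eigenvector (0,1,0).
For λ=2: eigenvector (-2,4,5).
General solution: K_1e^(3t)(1,0,-2) + K_2e^(-2t)(0,1,0) + K_3e^(2t)(-2,4,5).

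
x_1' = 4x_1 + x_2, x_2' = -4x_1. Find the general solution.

Coefficient matrix A = [[4, 1], [-4, 0]].
Characteristic polynomial det(A - λI) = λ^2 - 4λ + 4 = 0.
Single eigenvalue λ = 2 with algebraic multiplicity 2.
Eigenvector v = (-1,2); generalized eigenvector w with (A-λI)w=v is (-2,3).
General solution: e^(2t)[c_1·v + c_2·(t·v + w)].

x_1(t) = -c_1e^(2t) - c_2te^(2t) - 2c_2e^(2t), x_2(t) = 2c_1e^(2t) + 2c_2te^(2t) + 3c_2e^(2t)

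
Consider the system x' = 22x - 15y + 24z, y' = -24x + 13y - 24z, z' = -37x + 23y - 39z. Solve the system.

x(t) = 3K_1e^(-3t) + K_2e^(-2t) - 2K_3e^(t), y(t) = -3K_1e^(-3t) + 2K_3e^(t), z(t) = -5K_1e^(-3t) - K_2e^(-2t) + 3K_3e^(t)

Coefficient matrix A = [[22, -15, 24], [-24, 13, -24], [-37, 23, -39]].
det(A - λI) = 0 gives eigenvalues λ = -3, -2, 1.
For λ=-3: eigenvector (3,-3,-5).
For λ=-2: eigenvector (1,0,-1).
For λ=1: eigenvector (-2,2,3).
General solution: K_1e^(-3t)(3,-3,-5) + K_2e^(-2t)(1,0,-1) + K_3e^(t)(-2,2,3).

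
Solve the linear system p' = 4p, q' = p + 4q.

Coefficient matrix A = [[4, 0], [1, 4]].
Characteristic polynomial det(A - λI) = λ^2 - 8λ + 16 = 0.
Single eigenvalue λ = 4 with algebraic multiplicity 2.
Eigenvector v = (0,-1); generalized eigenvector w with (A-λI)w=v is (-1,3).
General solution: e^(4t)[C_1·v + C_2·(t·v + w)].

p(t) = -C_2e^(4t), q(t) = -C_1e^(4t) - C_2te^(4t) + 3C_2e^(4t)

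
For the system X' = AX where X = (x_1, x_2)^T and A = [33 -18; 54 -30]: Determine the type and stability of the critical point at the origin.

A = [[33,-18],[54,-30]]; det(A-λI) = λ^2 - 3λ - 18.
λ = 6, -3: opposite signs.

saddle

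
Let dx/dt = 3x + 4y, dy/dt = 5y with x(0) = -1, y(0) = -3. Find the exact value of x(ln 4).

-5824

A = [[3,4],[0,5]]; eigenvalues λ = 3, 5.
Eigenvectors: (-1,0) for λ=3, (-2,-1) for λ=5.
From the initial condition, c_1 = -5, c_2 = 3.
x(ln 4) = (-5)(4^3)(-1) + (3)(4^5)(-2) = -5824.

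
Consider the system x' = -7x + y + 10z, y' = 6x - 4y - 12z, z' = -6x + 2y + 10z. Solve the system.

Coefficient matrix A = [[-7, 1, 10], [6, -4, -12], [-6, 2, 10]].
det(A - λI) = 0 gives eigenvalues λ = -1, 2, -2.
For λ=-1: eigenvector (3,-2,2).
For λ=2: eigenvector (-1,1,-1).
For λ=-2: eigenvector (2,0,1).
General solution: K_1e^(-t)(3,-2,2) + K_2e^(2t)(-1,1,-1) + K_3e^(-2t)(2,0,1).

x(t) = 3K_1e^(-t) - K_2e^(2t) + 2K_3e^(-2t), y(t) = -2K_1e^(-t) + K_2e^(2t), z(t) = 2K_1e^(-t) - K_2e^(2t) + K_3e^(-2t)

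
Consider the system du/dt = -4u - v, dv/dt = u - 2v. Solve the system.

Coefficient matrix A = [[-4, -1], [1, -2]].
Characteristic polynomial det(A - λI) = λ^2 + 6λ + 9 = 0.
Single eigenvalue λ = -3 with algebraic multiplicity 2.
Eigenvector v = (-1,1); generalized eigenvector w with (A-λI)w=v is (-1,2).
General solution: e^(-3t)[K_1·v + K_2·(t·v + w)].

u(t) = -K_1e^(-3t) - K_2te^(-3t) - K_2e^(-3t), v(t) = K_1e^(-3t) + K_2te^(-3t) + 2K_2e^(-3t)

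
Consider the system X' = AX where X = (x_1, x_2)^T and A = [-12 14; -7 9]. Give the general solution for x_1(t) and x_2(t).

Coefficient matrix A = [[-12, 14], [-7, 9]].
Characteristic polynomial det(A - λI) = λ^2 + 3λ - 10 = 0.
Eigenvalues λ = 2, -5.
For λ=2: (A-λI) row 1 is [-14, 14], so an eigenvector is (1, 1).
For λ=-5: (A-λI) row 1 is [-7, 14], so an eigenvector is (2, 1).
General solution: c_1e^(2t)(1,1) + c_2e^(-5t)(2,1).

x_1(t) = c_1e^(2t) + 2c_2e^(-5t), x_2(t) = c_1e^(2t) + c_2e^(-5t)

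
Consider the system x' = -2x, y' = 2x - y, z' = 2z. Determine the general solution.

Coefficient matrix A = [[-2, 0, 0], [2, -1, 0], [0, 0, 2]].
det(A - λI) = 0 gives eigenvalues λ = 2, -1, -2.
For λ=2: eigenvector (0,0,1).
For λ=-1: eigenvector (0,1,0).
For λ=-2: eigenvector (1,-2,0).
General solution: C_1e^(2t)(0,0,1) + C_2e^(-t)(0,1,0) + C_3e^(-2t)(1,-2,0).

x(t) = C_3e^(-2t), y(t) = C_2e^(-t) - 2C_3e^(-2t), z(t) = C_1e^(2t)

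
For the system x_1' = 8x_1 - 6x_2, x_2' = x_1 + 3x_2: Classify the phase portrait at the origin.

A = [[8,-6],[1,3]]; det(A-λI) = λ^2 - 11λ + 30.
λ = 6, 5: both positive.

unstable node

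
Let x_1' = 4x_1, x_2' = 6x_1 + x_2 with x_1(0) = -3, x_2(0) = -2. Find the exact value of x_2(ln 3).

A = [[4,0],[6,1]]; eigenvalues λ = 4, 1.
Eigenvectors: (-1,-2) for λ=4, (0,-1) for λ=1.
From the initial condition, c_1 = 3, c_2 = -4.
x_2(ln 3) = (3)(3^4)(-2) + (-4)(3^1)(-1) = -474.

-474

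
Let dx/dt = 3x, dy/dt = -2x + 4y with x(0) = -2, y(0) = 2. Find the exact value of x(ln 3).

A = [[3,0],[-2,4]]; eigenvalues λ = 3, 4.
Eigenvectors: (1,2) for λ=3, (0,-1) for λ=4.
From the initial condition, c_1 = -2, c_2 = -6.
x(ln 3) = (-2)(3^3)(1) + (-6)(3^4)(0) = -54.

-54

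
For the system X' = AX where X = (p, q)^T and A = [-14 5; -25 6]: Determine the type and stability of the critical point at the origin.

stable spiral

A = [[-14,5],[-25,6]]; det(A-λI) = λ^2 + 8λ + 41.
λ = -4 ± 5i: negative real part.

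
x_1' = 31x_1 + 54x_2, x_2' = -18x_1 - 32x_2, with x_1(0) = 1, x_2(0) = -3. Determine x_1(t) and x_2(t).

x_1(t) = -14e^(4t) + 15e^(-5t), x_2(t) = 7e^(4t) - 10e^(-5t)

Coefficient matrix A = [[31, 54], [-18, -32]].
Characteristic polynomial det(A - λI) = λ^2 + λ - 20 = 0.
Eigenvalues λ = 4, -5.
For λ=4: (A-λI) row 1 is [27, 54], so an eigenvector is (2, -1).
For λ=-5: (A-λI) row 1 is [36, 54], so an eigenvector is (-3, 2).
General solution: c_1e^(4t)(2,-1) + c_2e^(-5t)(-3,2).
Applying x_1(0)=1, x_2(0)=-3 gives c_1=-7, c_2=-5.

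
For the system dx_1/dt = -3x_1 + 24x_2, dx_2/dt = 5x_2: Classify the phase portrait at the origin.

A = [[-3,24],[0,5]]; det(A-λI) = λ^2 - 2λ - 15.
λ = -3, 5: opposite signs.

saddle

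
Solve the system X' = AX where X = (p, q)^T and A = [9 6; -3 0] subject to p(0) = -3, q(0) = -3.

Coefficient matrix A = [[9, 6], [-3, 0]].
Characteristic polynomial det(A - λI) = λ^2 - 9λ + 18 = 0.
Eigenvalues λ = 3, 6.
For λ=3: (A-λI) row 1 is [6, 6], so an eigenvector is (1, -1).
For λ=6: (A-λI) row 1 is [3, 6], so an eigenvector is (-2, 1).
General solution: c_1e^(3t)(1,-1) + c_2e^(6t)(-2,1).
Applying p(0)=-3, q(0)=-3 gives c_1=9, c_2=6.

p(t) = -12e^(6t) + 9e^(3t), q(t) = 6e^(6t) - 9e^(3t)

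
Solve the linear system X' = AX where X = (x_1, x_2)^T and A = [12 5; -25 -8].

x_1(t) = -c_1e^(2t)cos(5t) - c_2e^(2t)sin(5t), x_2(t) = c_1e^(2t)sin(5t) + 2c_1e^(2t)cos(5t) + 2c_2e^(2t)sin(5t) - c_2e^(2t)cos(5t)

Coefficient matrix A = [[12, 5], [-25, -8]].
Characteristic polynomial det(A - λI) = λ^2 - 4λ + 29 = 0.
Eigenvalues λ = 2 ± 5i (complex conjugate pair).
For λ=2+5i: an eigenvector is (-1,2) - i(0,1) = (-1, 2 - i).
A real fundamental pair from Re and Im of e^((2+5i)t)v: X_1 = e^(2t)(cos(5t)·(-1,2) + sin(5t)·(0,1)), X_2 = e^(2t)(sin(5t)·(-1,2) - cos(5t)·(0,1)).
General solution: c_1X_1 + c_2X_2.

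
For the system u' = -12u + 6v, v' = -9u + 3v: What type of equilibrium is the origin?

A = [[-12,6],[-9,3]]; det(A-λI) = λ^2 + 9λ + 18.
λ = -3, -6: both negative.

stable node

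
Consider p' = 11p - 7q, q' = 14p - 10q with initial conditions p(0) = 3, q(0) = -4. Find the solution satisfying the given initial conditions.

p(t) = 10e^(4t) - 7e^(-3t), q(t) = 10e^(4t) - 14e^(-3t)

Coefficient matrix A = [[11, -7], [14, -10]].
Characteristic polynomial det(A - λI) = λ^2 - λ - 12 = 0.
Eigenvalues λ = -3, 4.
For λ=-3: (A-λI) row 1 is [14, -7], so an eigenvector is (1, 2).
For λ=4: (A-λI) row 1 is [7, -7], so an eigenvector is (1, 1).
General solution: c_1e^(-3t)(1,2) + c_2e^(4t)(1,1).
Applying p(0)=3, q(0)=-4 gives c_1=-7, c_2=10.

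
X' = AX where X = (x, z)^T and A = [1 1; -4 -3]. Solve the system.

Coefficient matrix A = [[1, 1], [-4, -3]].
Characteristic polynomial det(A - λI) = λ^2 + 2λ + 1 = 0.
Single eigenvalue λ = -1 with algebraic multiplicity 2.
Eigenvector v = (-1,2); generalized eigenvector w with (A-λI)w=v is (0,-1).
General solution: e^(-t)[c_1·v + c_2·(t·v + w)].

x(t) = -c_1e^(-t) - c_2te^(-t), z(t) = 2c_1e^(-t) + 2c_2te^(-t) - c_2e^(-t)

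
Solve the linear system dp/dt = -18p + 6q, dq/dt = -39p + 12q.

p(t) = -K_1e^(-3t)sin(3t) - K_1e^(-3t)cos(3t) - K_2e^(-3t)sin(3t) + K_2e^(-3t)cos(3t), q(t) = -2K_1e^(-3t)sin(3t) - 3K_1e^(-3t)cos(3t) - 3K_2e^(-3t)sin(3t) + 2K_2e^(-3t)cos(3t)

Coefficient matrix A = [[-18, 6], [-39, 12]].
Characteristic polynomial det(A - λI) = λ^2 + 6λ + 18 = 0.
Eigenvalues λ = -3 ± 3i (complex conjugate pair).
For λ=-3+3i: an eigenvector is (-1,-3) - i(-1,-2) = (-1 + i, -3 + 2i).
A real fundamental pair from Re and Im of e^((-3+3i)t)v: X_1 = e^(-3t)(cos(3t)·(-1,-3) + sin(3t)·(-1,-2)), X_2 = e^(-3t)(sin(3t)·(-1,-3) - cos(3t)·(-1,-2)).
General solution: K_1X_1 + K_2X_2.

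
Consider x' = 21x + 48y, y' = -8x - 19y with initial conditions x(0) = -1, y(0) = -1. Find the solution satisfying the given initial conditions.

x(t) = -9e^(5t) + 8e^(-3t), y(t) = 3e^(5t) - 4e^(-3t)

Coefficient matrix A = [[21, 48], [-8, -19]].
Characteristic polynomial det(A - λI) = λ^2 - 2λ - 15 = 0.
Eigenvalues λ = -3, 5.
For λ=-3: (A-λI) row 1 is [24, 48], so an eigenvector is (-2, 1).
For λ=5: (A-λI) row 1 is [16, 48], so an eigenvector is (3, -1).
General solution: c_1e^(-3t)(-2,1) + c_2e^(5t)(3,-1).
Applying x(0)=-1, y(0)=-1 gives c_1=-4, c_2=-3.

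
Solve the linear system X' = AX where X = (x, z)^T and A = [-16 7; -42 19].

x(t) = -K_1e^(5t) + K_2e^(-2t), z(t) = -3K_1e^(5t) + 2K_2e^(-2t)

Coefficient matrix A = [[-16, 7], [-42, 19]].
Characteristic polynomial det(A - λI) = λ^2 - 3λ - 10 = 0.
Eigenvalues λ = 5, -2.
For λ=5: (A-λI) row 1 is [-21, 7], so an eigenvector is (-1, -3).
For λ=-2: (A-λI) row 1 is [-14, 7], so an eigenvector is (1, 2).
General solution: K_1e^(5t)(-1,-3) + K_2e^(-2t)(1,2).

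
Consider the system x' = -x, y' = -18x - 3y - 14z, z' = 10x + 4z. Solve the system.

x(t) = K_1e^(-t), y(t) = 5K_1e^(-t) + K_2e^(-3t) - 2K_3e^(4t), z(t) = -2K_1e^(-t) + K_3e^(4t)

Coefficient matrix A = [[-1, 0, 0], [-18, -3, -14], [10, 0, 4]].
det(A - λI) = 0 gives eigenvalues λ = -1, -3, 4.
For λ=-1: eigenvector (1,5,-2).
For λ=-3: eigenvector (0,1,0).
For λ=4: eigenvector (0,-2,1).
General solution: K_1e^(-t)(1,5,-2) + K_2e^(-3t)(0,1,0) + K_3e^(4t)(0,-2,1).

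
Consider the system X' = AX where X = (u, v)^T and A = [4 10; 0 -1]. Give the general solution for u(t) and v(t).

u(t) = 2c_1e^(-t) + c_2e^(4t), v(t) = -c_1e^(-t)

Coefficient matrix A = [[4, 10], [0, -1]].
Characteristic polynomial det(A - λI) = λ^2 - 3λ - 4 = 0.
Eigenvalues λ = -1, 4.
For λ=-1: (A-λI) row 1 is [5, 10], so an eigenvector is (2, -1).
For λ=4: (A-λI) row 1 is [0, 10], so an eigenvector is (1, 0).
General solution: c_1e^(-t)(2,-1) + c_2e^(4t)(1,0).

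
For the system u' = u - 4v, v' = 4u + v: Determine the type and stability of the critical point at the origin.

A = [[1,-4],[4,1]]; det(A-λI) = λ^2 - 2λ + 17.
λ = 1 ± 4i: positive real part.

unstable spiral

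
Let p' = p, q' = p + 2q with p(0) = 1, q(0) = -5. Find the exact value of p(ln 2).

2

A = [[1,0],[1,2]]; eigenvalues λ = 2, 1.
Eigenvectors: (0,-1) for λ=2, (1,-1) for λ=1.
From the initial condition, c_1 = 4, c_2 = 1.
p(ln 2) = (4)(2^2)(0) + (1)(2^1)(1) = 2.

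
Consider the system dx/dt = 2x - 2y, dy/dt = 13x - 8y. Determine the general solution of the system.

Coefficient matrix A = [[2, -2], [13, -8]].
Characteristic polynomial det(A - λI) = λ^2 + 6λ + 10 = 0.
Eigenvalues λ = -3 ± i (complex conjugate pair).
For λ=-3+i: an eigenvector is (1,3) - i(-1,-2) = (1 + i, 3 + 2i).
A real fundamental pair from Re and Im of e^((-3+i)t)v: X_1 = e^(-3t)(cos(t)·(1,3) + sin(t)·(-1,-2)), X_2 = e^(-3t)(sin(t)·(1,3) - cos(t)·(-1,-2)).
General solution: c_1X_1 + c_2X_2.

x(t) = -c_1e^(-3t)sin(t) + c_1e^(-3t)cos(t) + c_2e^(-3t)sin(t) + c_2e^(-3t)cos(t), y(t) = -2c_1e^(-3t)sin(t) + 3c_1e^(-3t)cos(t) + 3c_2e^(-3t)sin(t) + 2c_2e^(-3t)cos(t)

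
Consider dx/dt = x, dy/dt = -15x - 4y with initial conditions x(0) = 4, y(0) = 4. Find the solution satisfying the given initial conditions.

Coefficient matrix A = [[1, 0], [-15, -4]].
Characteristic polynomial det(A - λI) = λ^2 + 3λ - 4 = 0.
Eigenvalues λ = -4, 1.
For λ=-4: (A-λI) row 1 is [5, 0], so an eigenvector is (0, -1).
For λ=1: (A-λI) row 2 is [-15, -5], so an eigenvector is (1, -3).
General solution: K_1e^(-4t)(0,-1) + K_2e^(t)(1,-3).
Applying x(0)=4, y(0)=4 gives K_1=-16, K_2=4.

x(t) = 4e^(t), y(t) = -12e^(t) + 16e^(-4t)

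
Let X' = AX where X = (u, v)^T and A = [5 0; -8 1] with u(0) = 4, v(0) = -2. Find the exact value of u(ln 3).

972

A = [[5,0],[-8,1]]; eigenvalues λ = 5, 1.
Eigenvectors: (1,-2) for λ=5, (0,1) for λ=1.
From the initial condition, c_1 = 4, c_2 = 6.
u(ln 3) = (4)(3^5)(1) + (6)(3^1)(0) = 972.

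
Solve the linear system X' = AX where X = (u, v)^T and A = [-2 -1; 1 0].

Coefficient matrix A = [[-2, -1], [1, 0]].
Characteristic polynomial det(A - λI) = λ^2 + 2λ + 1 = 0.
Single eigenvalue λ = -1 with algebraic multiplicity 2.
Eigenvector v = (-1,1); generalized eigenvector w with (A-λI)w=v is (1,0).
General solution: e^(-t)[C_1·v + C_2·(t·v + w)].

u(t) = -C_1e^(-t) - C_2te^(-t) + C_2e^(-t), v(t) = C_1e^(-t) + C_2te^(-t)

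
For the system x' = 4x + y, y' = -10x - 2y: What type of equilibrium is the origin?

A = [[4,1],[-10,-2]]; det(A-λI) = λ^2 - 2λ + 2.
λ = 1 ± i: positive real part.

unstable spiral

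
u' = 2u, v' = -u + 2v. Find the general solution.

Coefficient matrix A = [[2, 0], [-1, 2]].
Characteristic polynomial det(A - λI) = λ^2 - 4λ + 4 = 0.
Single eigenvalue λ = 2 with algebraic multiplicity 2.
Eigenvector v = (0,1); generalized eigenvector w with (A-λI)w=v is (-1,2).
General solution: e^(2t)[c_1·v + c_2·(t·v + w)].

u(t) = -c_2e^(2t), v(t) = c_1e^(2t) + c_2te^(2t) + 2c_2e^(2t)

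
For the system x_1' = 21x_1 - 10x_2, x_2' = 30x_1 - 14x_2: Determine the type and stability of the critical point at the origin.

unstable node

A = [[21,-10],[30,-14]]; det(A-λI) = λ^2 - 7λ + 6.
λ = 6, 1: both positive.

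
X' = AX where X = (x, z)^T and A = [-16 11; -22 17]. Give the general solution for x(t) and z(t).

Coefficient matrix A = [[-16, 11], [-22, 17]].
Characteristic polynomial det(A - λI) = λ^2 - λ - 30 = 0.
Eigenvalues λ = 6, -5.
For λ=6: (A-λI) row 1 is [-22, 11], so an eigenvector is (-1, -2).
For λ=-5: (A-λI) row 1 is [-11, 11], so an eigenvector is (1, 1).
General solution: c_1e^(6t)(-1,-2) + c_2e^(-5t)(1,1).

x(t) = -c_1e^(6t) + c_2e^(-5t), z(t) = -2c_1e^(6t) + c_2e^(-5t)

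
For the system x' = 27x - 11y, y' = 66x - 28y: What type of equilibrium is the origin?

A = [[27,-11],[66,-28]]; det(A-λI) = λ^2 + λ - 30.
λ = 5, -6: opposite signs.

saddle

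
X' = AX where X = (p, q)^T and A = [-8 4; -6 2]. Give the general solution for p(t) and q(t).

Coefficient matrix A = [[-8, 4], [-6, 2]].
Characteristic polynomial det(A - λI) = λ^2 + 6λ + 8 = 0.
Eigenvalues λ = -4, -2.
For λ=-4: (A-λI) row 1 is [-4, 4], so an eigenvector is (1, 1).
For λ=-2: (A-λI) row 1 is [-6, 4], so an eigenvector is (-2, -3).
General solution: K_1e^(-4t)(1,1) + K_2e^(-2t)(-2,-3).

p(t) = K_1e^(-4t) - 2K_2e^(-2t), q(t) = K_1e^(-4t) - 3K_2e^(-2t)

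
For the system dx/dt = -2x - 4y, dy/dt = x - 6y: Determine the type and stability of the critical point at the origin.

stable improper node

A = [[-2,-4],[1,-6]]; det(A-λI) = λ^2 + 8λ + 16.
repeated λ = -4 with a single eigenvector.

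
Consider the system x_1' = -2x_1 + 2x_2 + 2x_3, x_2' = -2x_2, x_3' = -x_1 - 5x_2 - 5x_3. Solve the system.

Coefficient matrix A = [[-2, 2, 2], [0, -2, 0], [-1, -5, -5]].
det(A - λI) = 0 gives eigenvalues λ = -2, -4, -3.
For λ=-2: eigenvector (-2,1,-1).
For λ=-4: eigenvector (-1,0,1).
For λ=-3: eigenvector (-2,0,1).
General solution: K_1e^(-2t)(-2,1,-1) + K_2e^(-4t)(-1,0,1) + K_3e^(-3t)(-2,0,1).

x_1(t) = -2K_1e^(-2t) - K_2e^(-4t) - 2K_3e^(-3t), x_2(t) = K_1e^(-2t), x_3(t) = -K_1e^(-2t) + K_2e^(-4t) + K_3e^(-3t)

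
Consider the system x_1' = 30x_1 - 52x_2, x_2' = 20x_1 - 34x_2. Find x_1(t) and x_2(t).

Coefficient matrix A = [[30, -52], [20, -34]].
Characteristic polynomial det(A - λI) = λ^2 + 4λ + 20 = 0.
Eigenvalues λ = -2 ± 4i (complex conjugate pair).
For λ=-2+4i: an eigenvector is (-3,-2) - i(2,1) = (-3 - 2i, -2 - i).
A real fundamental pair from Re and Im of e^((-2+4i)t)v: X_1 = e^(-2t)(cos(4t)·(-3,-2) + sin(4t)·(2,1)), X_2 = e^(-2t)(sin(4t)·(-3,-2) - cos(4t)·(2,1)).
General solution: C_1X_1 + C_2X_2.

x_1(t) = 2C_1e^(-2t)sin(4t) - 3C_1e^(-2t)cos(4t) - 3C_2e^(-2t)sin(4t) - 2C_2e^(-2t)cos(4t), x_2(t) = C_1e^(-2t)sin(4t) - 2C_1e^(-2t)cos(4t) - 2C_2e^(-2t)sin(4t) - C_2e^(-2t)cos(4t)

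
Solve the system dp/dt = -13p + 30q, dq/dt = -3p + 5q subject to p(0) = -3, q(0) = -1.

p(t) = -e^(-4t)sin(3t) - 3e^(-4t)cos(3t), q(t) = -e^(-4t)cos(3t)

Coefficient matrix A = [[-13, 30], [-3, 5]].
Characteristic polynomial det(A - λI) = λ^2 + 8λ + 25 = 0.
Eigenvalues λ = -4 ± 3i (complex conjugate pair).
For λ=-4+3i: an eigenvector is (-3,-1) - i(-1,0) = (-3 + i, -1).
A real fundamental pair from Re and Im of e^((-4+3i)t)v: X_1 = e^(-4t)(cos(3t)·(-3,-1) + sin(3t)·(-1,0)), X_2 = e^(-4t)(sin(3t)·(-3,-1) - cos(3t)·(-1,0)).
General solution: c_1X_1 + c_2X_2.
Applying p(0)=-3, q(0)=-1 gives c_1=1, c_2=0.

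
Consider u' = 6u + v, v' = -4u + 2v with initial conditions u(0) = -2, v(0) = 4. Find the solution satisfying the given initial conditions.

u(t) = -2e^(4t), v(t) = 4e^(4t)

Coefficient matrix A = [[6, 1], [-4, 2]].
Characteristic polynomial det(A - λI) = λ^2 - 8λ + 16 = 0.
Single eigenvalue λ = 4 with algebraic multiplicity 2.
Eigenvector v = (1,-2); generalized eigenvector w with (A-λI)w=v is (0,1).
General solution: e^(4t)[K_1·v + K_2·(t·v + w)].
Applying u(0)=-2, v(0)=4 gives K_1=-2, K_2=0.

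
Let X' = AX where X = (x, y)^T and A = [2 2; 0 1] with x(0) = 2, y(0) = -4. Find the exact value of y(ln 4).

-16

A = [[2,2],[0,1]]; eigenvalues λ = 2, 1.
Eigenvectors: (-1,0) for λ=2, (2,-1) for λ=1.
From the initial condition, c_1 = 6, c_2 = 4.
y(ln 4) = (6)(4^2)(0) + (4)(4^1)(-1) = -16.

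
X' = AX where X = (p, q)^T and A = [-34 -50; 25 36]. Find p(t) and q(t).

Coefficient matrix A = [[-34, -50], [25, 36]].
Characteristic polynomial det(A - λI) = λ^2 - 2λ + 26 = 0.
Eigenvalues λ = 1 ± 5i (complex conjugate pair).
For λ=1+5i: an eigenvector is (-3,2) - i(1,-1) = (-3 - i, 2 + i).
A real fundamental pair from Re and Im of e^((1+5i)t)v: X_1 = e^(t)(cos(5t)·(-3,2) + sin(5t)·(1,-1)), X_2 = e^(t)(sin(5t)·(-3,2) - cos(5t)·(1,-1)).
General solution: c_1X_1 + c_2X_2.

p(t) = c_1e^(t)sin(5t) - 3c_1e^(t)cos(5t) - 3c_2e^(t)sin(5t) - c_2e^(t)cos(5t), q(t) = -c_1e^(t)sin(5t) + 2c_1e^(t)cos(5t) + 2c_2e^(t)sin(5t) + c_2e^(t)cos(5t)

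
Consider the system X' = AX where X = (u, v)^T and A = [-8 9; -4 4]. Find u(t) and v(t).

Coefficient matrix A = [[-8, 9], [-4, 4]].
Characteristic polynomial det(A - λI) = λ^2 + 4λ + 4 = 0.
Single eigenvalue λ = -2 with algebraic multiplicity 2.
Eigenvector v = (3,2); generalized eigenvector w with (A-λI)w=v is (1,1).
General solution: e^(-2t)[c_1·v + c_2·(t·v + w)].

u(t) = 3c_1e^(-2t) + 3c_2te^(-2t) + c_2e^(-2t), v(t) = 2c_1e^(-2t) + 2c_2te^(-2t) + c_2e^(-2t)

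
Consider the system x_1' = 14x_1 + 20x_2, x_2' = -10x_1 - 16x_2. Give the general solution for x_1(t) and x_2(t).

Coefficient matrix A = [[14, 20], [-10, -16]].
Characteristic polynomial det(A - λI) = λ^2 + 2λ - 24 = 0.
Eigenvalues λ = -6, 4.
For λ=-6: (A-λI) row 1 is [20, 20], so an eigenvector is (-1, 1).
For λ=4: (A-λI) row 1 is [10, 20], so an eigenvector is (2, -1).
General solution: c_1e^(-6t)(-1,1) + c_2e^(4t)(2,-1).

x_1(t) = -c_1e^(-6t) + 2c_2e^(4t), x_2(t) = c_1e^(-6t) - c_2e^(4t)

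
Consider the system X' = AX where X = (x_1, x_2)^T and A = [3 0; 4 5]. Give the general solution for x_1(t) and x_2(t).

x_1(t) = -C_1e^(3t), x_2(t) = 2C_1e^(3t) - C_2e^(5t)

Coefficient matrix A = [[3, 0], [4, 5]].
Characteristic polynomial det(A - λI) = λ^2 - 8λ + 15 = 0.
Eigenvalues λ = 3, 5.
For λ=3: (A-λI) row 2 is [4, 2], so an eigenvector is (-1, 2).
For λ=5: (A-λI) row 1 is [-2, 0], so an eigenvector is (0, -1).
General solution: C_1e^(3t)(-1,2) + C_2e^(5t)(0,-1).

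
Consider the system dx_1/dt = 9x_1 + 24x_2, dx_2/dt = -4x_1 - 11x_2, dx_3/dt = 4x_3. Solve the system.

Coefficient matrix A = [[9, 24, 0], [-4, -11, 0], [0, 0, 4]].
det(A - λI) = 0 gives eigenvalues λ = 4, -3, 1.
For λ=4: eigenvector (0,0,1).
For λ=-3: eigenvector (-2,1,0).
For λ=1: eigenvector (3,-1,0).
General solution: C_1e^(4t)(0,0,1) + C_2e^(-3t)(-2,1,0) + C_3e^(t)(3,-1,0).

x_1(t) = -2C_2e^(-3t) + 3C_3e^(t), x_2(t) = C_2e^(-3t) - C_3e^(t), x_3(t) = C_1e^(4t)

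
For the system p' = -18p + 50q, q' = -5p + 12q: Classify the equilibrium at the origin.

stable spiral

A = [[-18,50],[-5,12]]; det(A-λI) = λ^2 + 6λ + 34.
λ = -3 ± 5i: negative real part.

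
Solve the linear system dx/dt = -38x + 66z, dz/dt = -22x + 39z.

Coefficient matrix A = [[-38, 66], [-22, 39]].
Characteristic polynomial det(A - λI) = λ^2 - λ - 30 = 0.
Eigenvalues λ = 6, -5.
For λ=6: (A-λI) row 1 is [-44, 66], so an eigenvector is (-3, -2).
For λ=-5: (A-λI) row 1 is [-33, 66], so an eigenvector is (2, 1).
General solution: K_1e^(6t)(-3,-2) + K_2e^(-5t)(2,1).

x(t) = -3K_1e^(6t) + 2K_2e^(-5t), z(t) = -2K_1e^(6t) + K_2e^(-5t)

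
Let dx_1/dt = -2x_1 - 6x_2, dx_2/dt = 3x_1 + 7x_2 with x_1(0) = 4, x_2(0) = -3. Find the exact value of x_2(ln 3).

-165

A = [[-2,-6],[3,7]]; eigenvalues λ = 1, 4.
Eigenvectors: (2,-1) for λ=1, (1,-1) for λ=4.
From the initial condition, c_1 = 1, c_2 = 2.
x_2(ln 3) = (1)(3^1)(-1) + (2)(3^4)(-1) = -165.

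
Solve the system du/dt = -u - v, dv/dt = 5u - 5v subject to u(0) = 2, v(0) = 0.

u(t) = 4e^(-3t)sin(t) + 2e^(-3t)cos(t), v(t) = 10e^(-3t)sin(t)

Coefficient matrix A = [[-1, -1], [5, -5]].
Characteristic polynomial det(A - λI) = λ^2 + 6λ + 10 = 0.
Eigenvalues λ = -3 ± i (complex conjugate pair).
For λ=-3+i: an eigenvector is (0,1) - i(-1,-2) = (0 + i, 1 + 2i).
A real fundamental pair from Re and Im of e^((-3+i)t)v: X_1 = e^(-3t)(cos(t)·(0,1) + sin(t)·(-1,-2)), X_2 = e^(-3t)(sin(t)·(0,1) - cos(t)·(-1,-2)).
General solution: c_1X_1 + c_2X_2.
Applying u(0)=2, v(0)=0 gives c_1=-4, c_2=2.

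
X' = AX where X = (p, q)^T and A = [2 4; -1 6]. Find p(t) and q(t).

p(t) = 2c_1e^(4t) + 2c_2te^(4t) - c_2e^(4t), q(t) = c_1e^(4t) + c_2te^(4t)

Coefficient matrix A = [[2, 4], [-1, 6]].
Characteristic polynomial det(A - λI) = λ^2 - 8λ + 16 = 0.
Single eigenvalue λ = 4 with algebraic multiplicity 2.
Eigenvector v = (2,1); generalized eigenvector w with (A-λI)w=v is (-1,0).
General solution: e^(4t)[c_1·v + c_2·(t·v + w)].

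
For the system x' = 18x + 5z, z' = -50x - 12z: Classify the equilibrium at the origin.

A = [[18,5],[-50,-12]]; det(A-λI) = λ^2 - 6λ + 34.
λ = 3 ± 5i: positive real part.

unstable spiral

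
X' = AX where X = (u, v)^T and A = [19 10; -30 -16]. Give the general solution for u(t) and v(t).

u(t) = C_1e^(-t) + 2C_2e^(4t), v(t) = -2C_1e^(-t) - 3C_2e^(4t)

Coefficient matrix A = [[19, 10], [-30, -16]].
Characteristic polynomial det(A - λI) = λ^2 - 3λ - 4 = 0.
Eigenvalues λ = -1, 4.
For λ=-1: (A-λI) row 1 is [20, 10], so an eigenvector is (1, -2).
For λ=4: (A-λI) row 1 is [15, 10], so an eigenvector is (2, -3).
General solution: C_1e^(-t)(1,-2) + C_2e^(4t)(2,-3).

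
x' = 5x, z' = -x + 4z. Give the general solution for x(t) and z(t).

x(t) = C_1e^(5t), z(t) = -C_1e^(5t) - C_2e^(4t)

Coefficient matrix A = [[5, 0], [-1, 4]].
Characteristic polynomial det(A - λI) = λ^2 - 9λ + 20 = 0.
Eigenvalues λ = 5, 4.
For λ=5: (A-λI) row 2 is [-1, -1], so an eigenvector is (1, -1).
For λ=4: (A-λI) row 1 is [1, 0], so an eigenvector is (0, -1).
General solution: C_1e^(5t)(1,-1) + C_2e^(4t)(0,-1).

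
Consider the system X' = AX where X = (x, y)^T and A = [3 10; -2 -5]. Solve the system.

x(t) = -K_1e^(-t)sin(2t) + 2K_1e^(-t)cos(2t) + 2K_2e^(-t)sin(2t) + K_2e^(-t)cos(2t), y(t) = -K_1e^(-t)cos(2t) - K_2e^(-t)sin(2t)

Coefficient matrix A = [[3, 10], [-2, -5]].
Characteristic polynomial det(A - λI) = λ^2 + 2λ + 5 = 0.
Eigenvalues λ = -1 ± 2i (complex conjugate pair).
For λ=-1+2i: an eigenvector is (2,-1) - i(-1,0) = (2 + i, -1).
A real fundamental pair from Re and Im of e^((-1+2i)t)v: X_1 = e^(-t)(cos(2t)·(2,-1) + sin(2t)·(-1,0)), X_2 = e^(-t)(sin(2t)·(2,-1) - cos(2t)·(-1,0)).
General solution: K_1X_1 + K_2X_2.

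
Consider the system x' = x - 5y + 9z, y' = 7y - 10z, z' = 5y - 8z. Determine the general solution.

Coefficient matrix A = [[1, -5, 9], [0, 7, -10], [0, 5, -8]].
det(A - λI) = 0 gives eigenvalues λ = 1, 2, -3.
For λ=1: eigenvector (1,0,0).
For λ=2: eigenvector (1,-2,-1).
For λ=-3: eigenvector (-1,1,1).
General solution: C_1e^(t)(1,0,0) + C_2e^(2t)(1,-2,-1) + C_3e^(-3t)(-1,1,1).

x(t) = C_1e^(t) + C_2e^(2t) - C_3e^(-3t), y(t) = -2C_2e^(2t) + C_3e^(-3t), z(t) = -C_2e^(2t) + C_3e^(-3t)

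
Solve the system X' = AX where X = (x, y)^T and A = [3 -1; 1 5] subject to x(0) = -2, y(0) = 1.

x(t) = te^(4t) - 2e^(4t), y(t) = -te^(4t) + e^(4t)

Coefficient matrix A = [[3, -1], [1, 5]].
Characteristic polynomial det(A - λI) = λ^2 - 8λ + 16 = 0.
Single eigenvalue λ = 4 with algebraic multiplicity 2.
Eigenvector v = (1,-1); generalized eigenvector w with (A-λI)w=v is (-3,2).
General solution: e^(4t)[K_1·v + K_2·(t·v + w)].
Applying x(0)=-2, y(0)=1 gives K_1=1, K_2=1.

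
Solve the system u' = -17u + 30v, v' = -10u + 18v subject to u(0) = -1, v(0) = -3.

Coefficient matrix A = [[-17, 30], [-10, 18]].
Characteristic polynomial det(A - λI) = λ^2 - λ - 6 = 0.
Eigenvalues λ = -2, 3.
For λ=-2: (A-λI) row 1 is [-15, 30], so an eigenvector is (-2, -1).
For λ=3: (A-λI) row 1 is [-20, 30], so an eigenvector is (3, 2).
General solution: K_1e^(-2t)(-2,-1) + K_2e^(3t)(3,2).
Applying u(0)=-1, v(0)=-3 gives K_1=-7, K_2=-5.

u(t) = -15e^(3t) + 14e^(-2t), v(t) = -10e^(3t) + 7e^(-2t)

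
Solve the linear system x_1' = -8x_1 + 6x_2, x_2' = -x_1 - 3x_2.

x_1(t) = -3c_1e^(-6t) - 2c_2e^(-5t), x_2(t) = -c_1e^(-6t) - c_2e^(-5t)

Coefficient matrix A = [[-8, 6], [-1, -3]].
Characteristic polynomial det(A - λI) = λ^2 + 11λ + 30 = 0.
Eigenvalues λ = -6, -5.
For λ=-6: (A-λI) row 1 is [-2, 6], so an eigenvector is (-3, -1).
For λ=-5: (A-λI) row 1 is [-3, 6], so an eigenvector is (-2, -1).
General solution: c_1e^(-6t)(-3,-1) + c_2e^(-5t)(-2,-1).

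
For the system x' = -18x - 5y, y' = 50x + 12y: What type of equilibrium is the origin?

A = [[-18,-5],[50,12]]; det(A-λI) = λ^2 + 6λ + 34.
λ = -3 ± 5i: negative real part.

stable spiral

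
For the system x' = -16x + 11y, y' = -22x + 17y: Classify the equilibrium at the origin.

A = [[-16,11],[-22,17]]; det(A-λI) = λ^2 - λ - 30.
λ = -5, 6: opposite signs.

saddle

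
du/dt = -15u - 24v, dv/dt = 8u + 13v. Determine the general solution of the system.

u(t) = -3c_1e^(t) + 2c_2e^(-3t), v(t) = 2c_1e^(t) - c_2e^(-3t)

Coefficient matrix A = [[-15, -24], [8, 13]].
Characteristic polynomial det(A - λI) = λ^2 + 2λ - 3 = 0.
Eigenvalues λ = 1, -3.
For λ=1: (A-λI) row 1 is [-16, -24], so an eigenvector is (-3, 2).
For λ=-3: (A-λI) row 1 is [-12, -24], so an eigenvector is (2, -1).
General solution: c_1e^(t)(-3,2) + c_2e^(-3t)(2,-1).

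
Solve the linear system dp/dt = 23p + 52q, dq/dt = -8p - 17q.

p(t) = 3K_1e^(3t)sin(4t) - 2K_1e^(3t)cos(4t) - 2K_2e^(3t)sin(4t) - 3K_2e^(3t)cos(4t), q(t) = -K_1e^(3t)sin(4t) + K_1e^(3t)cos(4t) + K_2e^(3t)sin(4t) + K_2e^(3t)cos(4t)

Coefficient matrix A = [[23, 52], [-8, -17]].
Characteristic polynomial det(A - λI) = λ^2 - 6λ + 25 = 0.
Eigenvalues λ = 3 ± 4i (complex conjugate pair).
For λ=3+4i: an eigenvector is (-2,1) - i(3,-1) = (-2 - 3i, 1 + i).
A real fundamental pair from Re and Im of e^((3+4i)t)v: X_1 = e^(3t)(cos(4t)·(-2,1) + sin(4t)·(3,-1)), X_2 = e^(3t)(sin(4t)·(-2,1) - cos(4t)·(3,-1)).
General solution: K_1X_1 + K_2X_2.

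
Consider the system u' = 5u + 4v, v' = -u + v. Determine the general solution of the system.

u(t) = -2K_1e^(3t) - 2K_2te^(3t) + 3K_2e^(3t), v(t) = K_1e^(3t) + K_2te^(3t) - 2K_2e^(3t)

Coefficient matrix A = [[5, 4], [-1, 1]].
Characteristic polynomial det(A - λI) = λ^2 - 6λ + 9 = 0.
Single eigenvalue λ = 3 with algebraic multiplicity 2.
Eigenvector v = (-2,1); generalized eigenvector w with (A-λI)w=v is (3,-2).
General solution: e^(3t)[K_1·v + K_2·(t·v + w)].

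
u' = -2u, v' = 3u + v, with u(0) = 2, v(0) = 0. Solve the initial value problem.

Coefficient matrix A = [[-2, 0], [3, 1]].
Characteristic polynomial det(A - λI) = λ^2 + λ - 2 = 0.
Eigenvalues λ = -2, 1.
For λ=-2: (A-λI) row 2 is [3, 3], so an eigenvector is (1, -1).
For λ=1: (A-λI) row 1 is [-3, 0], so an eigenvector is (0, 1).
General solution: C_1e^(-2t)(1,-1) + C_2e^(t)(0,1).
Applying u(0)=2, v(0)=0 gives C_1=2, C_2=2.

u(t) = 2e^(-2t), v(t) = 2e^(t) - 2e^(-2t)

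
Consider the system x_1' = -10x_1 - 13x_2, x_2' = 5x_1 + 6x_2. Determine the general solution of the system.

x_1(t) = -3C_1e^(-2t)sin(t) + 2C_1e^(-2t)cos(t) + 2C_2e^(-2t)sin(t) + 3C_2e^(-2t)cos(t), x_2(t) = 2C_1e^(-2t)sin(t) - C_1e^(-2t)cos(t) - C_2e^(-2t)sin(t) - 2C_2e^(-2t)cos(t)

Coefficient matrix A = [[-10, -13], [5, 6]].
Characteristic polynomial det(A - λI) = λ^2 + 4λ + 5 = 0.
Eigenvalues λ = -2 ± i (complex conjugate pair).
For λ=-2+i: an eigenvector is (2,-1) - i(-3,2) = (2 + 3i, -1 - 2i).
A real fundamental pair from Re and Im of e^((-2+i)t)v: X_1 = e^(-2t)(cos(t)·(2,-1) + sin(t)·(-3,2)), X_2 = e^(-2t)(sin(t)·(2,-1) - cos(t)·(-3,2)).
General solution: C_1X_1 + C_2X_2.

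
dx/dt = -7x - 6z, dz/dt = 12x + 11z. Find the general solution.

x(t) = -C_1e^(5t) + C_2e^(-t), z(t) = 2C_1e^(5t) - C_2e^(-t)

Coefficient matrix A = [[-7, -6], [12, 11]].
Characteristic polynomial det(A - λI) = λ^2 - 4λ - 5 = 0.
Eigenvalues λ = 5, -1.
For λ=5: (A-λI) row 1 is [-12, -6], so an eigenvector is (-1, 2).
For λ=-1: (A-λI) row 1 is [-6, -6], so an eigenvector is (1, -1).
General solution: C_1e^(5t)(-1,2) + C_2e^(-t)(1,-1).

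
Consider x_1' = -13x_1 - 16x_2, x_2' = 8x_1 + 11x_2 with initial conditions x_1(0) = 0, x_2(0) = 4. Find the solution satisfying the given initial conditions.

x_1(t) = -8e^(3t) + 8e^(-5t), x_2(t) = 8e^(3t) - 4e^(-5t)

Coefficient matrix A = [[-13, -16], [8, 11]].
Characteristic polynomial det(A - λI) = λ^2 + 2λ - 15 = 0.
Eigenvalues λ = -5, 3.
For λ=-5: (A-λI) row 1 is [-8, -16], so an eigenvector is (-2, 1).
For λ=3: (A-λI) row 1 is [-16, -16], so an eigenvector is (-1, 1).
General solution: K_1e^(-5t)(-2,1) + K_2e^(3t)(-1,1).
Applying x_1(0)=0, x_2(0)=4 gives K_1=-4, K_2=8.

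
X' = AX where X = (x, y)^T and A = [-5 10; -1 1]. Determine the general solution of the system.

Coefficient matrix A = [[-5, 10], [-1, 1]].
Characteristic polynomial det(A - λI) = λ^2 + 4λ + 5 = 0.
Eigenvalues λ = -2 ± i (complex conjugate pair).
For λ=-2+i: an eigenvector is (-1,0) - i(3,1) = (-1 - 3i, 0 - i).
A real fundamental pair from Re and Im of e^((-2+i)t)v: X_1 = e^(-2t)(cos(t)·(-1,0) + sin(t)·(3,1)), X_2 = e^(-2t)(sin(t)·(-1,0) - cos(t)·(3,1)).
General solution: C_1X_1 + C_2X_2.

x(t) = 3C_1e^(-2t)sin(t) - C_1e^(-2t)cos(t) - C_2e^(-2t)sin(t) - 3C_2e^(-2t)cos(t), y(t) = C_1e^(-2t)sin(t) - C_2e^(-2t)cos(t)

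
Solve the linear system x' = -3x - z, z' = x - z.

Coefficient matrix A = [[-3, -1], [1, -1]].
Characteristic polynomial det(A - λI) = λ^2 + 4λ + 4 = 0.
Single eigenvalue λ = -2 with algebraic multiplicity 2.
Eigenvector v = (1,-1); generalized eigenvector w with (A-λI)w=v is (-2,1).
General solution: e^(-2t)[C_1·v + C_2·(t·v + w)].

x(t) = C_1e^(-2t) + C_2te^(-2t) - 2C_2e^(-2t), z(t) = -C_1e^(-2t) - C_2te^(-2t) + C_2e^(-2t)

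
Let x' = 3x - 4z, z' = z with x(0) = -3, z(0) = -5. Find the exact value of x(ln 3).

159

A = [[3,-4],[0,1]]; eigenvalues λ = 3, 1.
Eigenvectors: (-1,0) for λ=3, (-2,-1) for λ=1.
From the initial condition, c_1 = -7, c_2 = 5.
x(ln 3) = (-7)(3^3)(-1) + (5)(3^1)(-2) = 159.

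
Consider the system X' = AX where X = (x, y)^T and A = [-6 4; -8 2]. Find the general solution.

x(t) = C_1e^(-2t)cos(4t) + C_2e^(-2t)sin(4t), y(t) = -C_1e^(-2t)sin(4t) + C_1e^(-2t)cos(4t) + C_2e^(-2t)sin(4t) + C_2e^(-2t)cos(4t)

Coefficient matrix A = [[-6, 4], [-8, 2]].
Characteristic polynomial det(A - λI) = λ^2 + 4λ + 20 = 0.
Eigenvalues λ = -2 ± 4i (complex conjugate pair).
For λ=-2+4i: an eigenvector is (1,1) - i(0,-1) = (1, 1 + i).
A real fundamental pair from Re and Im of e^((-2+4i)t)v: X_1 = e^(-2t)(cos(4t)·(1,1) + sin(4t)·(0,-1)), X_2 = e^(-2t)(sin(4t)·(1,1) - cos(4t)·(0,-1)).
General solution: C_1X_1 + C_2X_2.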